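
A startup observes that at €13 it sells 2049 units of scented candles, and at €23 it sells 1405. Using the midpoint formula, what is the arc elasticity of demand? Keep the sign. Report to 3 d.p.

-0.671

ΔQ = 1405 − 2049 = -644; ΔP = 23 − 13 = 10.
Midpoints: P̄ = 18.00, Q̄ = 1727.0.
ε = (ΔQ/ΔP)(P̄/Q̄) = (-644/10)(18.00/1727.0).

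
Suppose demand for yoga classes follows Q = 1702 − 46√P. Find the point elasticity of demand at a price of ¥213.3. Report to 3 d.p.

-0.326

At P = 213.3, Q = 1030.179.
dQ/dP = −46/(2√P) = -1.575.
ε = (dQ/dP)(P/Q) = (-1.575)(213.3/1030.179).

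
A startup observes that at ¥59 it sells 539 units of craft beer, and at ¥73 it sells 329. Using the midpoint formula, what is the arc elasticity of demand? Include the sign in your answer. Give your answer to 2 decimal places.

ΔQ = 329 − 539 = -210; ΔP = 73 − 59 = 14.
Midpoints: P̄ = 66.00, Q̄ = 434.0.
ε = (ΔQ/ΔP)(P̄/Q̄) = (-210/14)(66.00/434.0).

-2.28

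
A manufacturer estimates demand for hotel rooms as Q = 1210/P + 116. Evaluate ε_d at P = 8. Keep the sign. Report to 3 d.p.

-0.566

At P = 8, Q = 267.250.
dQ/dP = −1210/P² = -18.906.
ε = (dQ/dP)(P/Q) = (-18.906)(8/267.250).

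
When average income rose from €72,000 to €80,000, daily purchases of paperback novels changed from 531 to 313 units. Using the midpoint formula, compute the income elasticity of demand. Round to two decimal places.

ΔQ = -218, ΔI = 8000. Midpoints: Ī = 76,000, Q̄ = 422.0.
ε_I = (ΔQ/ΔI)(Ī/Q̄) = (-218/8000)(76000/422.0).
ε_I < 0, so the good is inferior.

-4.91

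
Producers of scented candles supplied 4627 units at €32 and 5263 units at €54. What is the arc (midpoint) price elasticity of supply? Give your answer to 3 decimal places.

ΔQ = 5263 − 4627 = 636; ΔP = 54 − 32 = 22.
Midpoints: P̄ = 43.00, Q̄ = 4945.0.
ε_s = (ΔQ/ΔP)(P̄/Q̄) = (636/22)(43.00/4945.0).

0.251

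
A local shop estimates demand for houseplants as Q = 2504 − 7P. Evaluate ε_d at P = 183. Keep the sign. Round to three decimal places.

-1.047

At P = 183, Q = 1223.
dQ/dP = −7.
ε = (dQ/dP)(P/Q) = (-7)(183/1223).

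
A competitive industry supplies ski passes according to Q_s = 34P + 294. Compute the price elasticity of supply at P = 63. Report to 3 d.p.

At P = 63, Q_s = 2436.
dQ_s/dP = 34.
ε_s = (dQ_s/dP)(P/Q_s) = (34)(63/2436).

0.879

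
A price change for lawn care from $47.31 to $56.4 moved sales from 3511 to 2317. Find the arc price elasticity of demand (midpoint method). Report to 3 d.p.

ΔQ = 2317 − 3511 = -1194; ΔP = 56.4 − 47.31 = 9.09.
Midpoints: P̄ = 51.86, Q̄ = 2914.0.
ε = (ΔQ/ΔP)(P̄/Q̄) = (-1194/9.09)(51.86/2914.0).

-2.337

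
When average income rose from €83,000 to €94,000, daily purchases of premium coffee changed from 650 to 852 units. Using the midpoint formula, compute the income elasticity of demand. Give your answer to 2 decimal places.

2.16

ΔQ = 202, ΔI = 11000. Midpoints: Ī = 88,500, Q̄ = 751.0.
ε_I = (ΔQ/ΔI)(Ī/Q̄) = (202/11000)(88500/751.0).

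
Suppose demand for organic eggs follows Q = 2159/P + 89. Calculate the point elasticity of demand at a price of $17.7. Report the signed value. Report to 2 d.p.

-0.58

At P = 17.7, Q = 210.977.
dQ/dP = −2159/P² = -6.891.
ε = (dQ/dP)(P/Q) = (-6.891)(17.7/210.977).
|ε| < 1, so demand is inelastic at this price.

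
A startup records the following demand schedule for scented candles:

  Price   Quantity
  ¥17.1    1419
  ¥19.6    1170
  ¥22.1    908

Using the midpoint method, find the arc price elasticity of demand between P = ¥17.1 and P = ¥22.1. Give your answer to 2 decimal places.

At P = 17.1, Q = 1419; at P = 22.1, Q = 908.
ΔQ = -511, ΔP = 5.0. Midpoints: P̄ = 19.60, Q̄ = 1163.5.
ε = (ΔQ/ΔP)(P̄/Q̄) = (-511/5.0)(19.60/1163.5).

-1.72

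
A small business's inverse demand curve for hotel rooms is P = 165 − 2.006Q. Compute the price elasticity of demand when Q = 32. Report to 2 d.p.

-1.57

At Q = 32, P = 165 − 2.006(32) = 100.81.
dP/dQ = −2.006, so dQ/dP = 1/(−2.006) = -0.499.
ε = (dQ/dP)(P/Q) = (-0.499)(100.81/32).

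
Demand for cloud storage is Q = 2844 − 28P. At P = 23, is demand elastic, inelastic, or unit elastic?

Q = 2200, dQ/dP = -28.
ε = (dQ/dP)(P/Q) ≈ -0.293.
|ε| = 0.29 < 1.

inelastic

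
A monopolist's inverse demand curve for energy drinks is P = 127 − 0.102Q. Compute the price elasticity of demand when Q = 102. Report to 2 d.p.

At Q = 102, P = 127 − 0.102(102) = 116.60.
dP/dQ = −0.102, so dQ/dP = 1/(−0.102) = -9.804.
ε = (dQ/dP)(P/Q) = (-9.804)(116.60/102).

-11.21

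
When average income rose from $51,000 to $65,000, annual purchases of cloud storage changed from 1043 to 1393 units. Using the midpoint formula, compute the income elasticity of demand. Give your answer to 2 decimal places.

ΔQ = 350, ΔI = 14000. Midpoints: Ī = 58,000, Q̄ = 1218.0.
ε_I = (ΔQ/ΔI)(Ī/Q̄) = (350/14000)(58000/1218.0).

1.19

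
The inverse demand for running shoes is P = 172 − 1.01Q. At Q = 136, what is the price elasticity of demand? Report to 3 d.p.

-0.252

At Q = 136, P = 172 − 1.01(136) = 34.64.
dP/dQ = −1.01, so dQ/dP = 1/(−1.01) = -0.990.
ε = (dQ/dP)(P/Q) = (-0.990)(34.64/136).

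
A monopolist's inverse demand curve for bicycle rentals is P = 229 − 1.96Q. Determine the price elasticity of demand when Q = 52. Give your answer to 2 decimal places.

At Q = 52, P = 229 − 1.96(52) = 127.08.
dP/dQ = −1.96, so dQ/dP = 1/(−1.96) = -0.510.
ε = (dQ/dP)(P/Q) = (-0.510)(127.08/52).

-1.25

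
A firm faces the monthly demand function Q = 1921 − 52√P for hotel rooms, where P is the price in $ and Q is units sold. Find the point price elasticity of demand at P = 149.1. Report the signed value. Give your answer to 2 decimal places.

At P = 149.1, Q = 1286.046.
dQ/dP = −52/(2√P) = -2.129.
ε = (dQ/dP)(P/Q) = (-2.129)(149.1/1286.046).

-0.25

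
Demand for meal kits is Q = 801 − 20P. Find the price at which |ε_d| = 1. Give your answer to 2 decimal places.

For linear demand Q = a − bP, ε = −bP/(a − bP). |ε| = 1 when bP = a − bP, i.e. P = a/(2b).
P = 801/(2·20) = 801/40 = 20.0250.

20.03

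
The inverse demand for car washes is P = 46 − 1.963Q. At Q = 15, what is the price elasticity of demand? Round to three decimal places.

At Q = 15, P = 46 − 1.963(15) = 16.55.
dP/dQ = −1.963, so dQ/dP = 1/(−1.963) = -0.509.
ε = (dQ/dP)(P/Q) = (-0.509)(16.55/15).

-0.562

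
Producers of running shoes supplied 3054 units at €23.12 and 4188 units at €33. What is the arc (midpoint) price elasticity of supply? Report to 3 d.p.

0.889

ΔQ = 4188 − 3054 = 1134; ΔP = 33 − 23.12 = 9.88.
Midpoints: P̄ = 28.06, Q̄ = 3621.0.
ε_s = (ΔQ/ΔP)(P̄/Q̄) = (1134/9.88)(28.06/3621.0).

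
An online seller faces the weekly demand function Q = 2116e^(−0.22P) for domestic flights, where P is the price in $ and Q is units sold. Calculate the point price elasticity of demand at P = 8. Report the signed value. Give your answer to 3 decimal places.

-1.760

At P = 8, Q = 364.047.
dQ/dP = −0.22·2116e^(−0.22P) = −0.22Q = -80.090.
ε = (dQ/dP)(P/Q) = (-80.090)(8/364.047).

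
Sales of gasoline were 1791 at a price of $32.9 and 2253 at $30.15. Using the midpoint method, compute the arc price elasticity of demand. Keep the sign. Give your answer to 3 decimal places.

ΔQ = 2253 − 1791 = 462; ΔP = 30.15 − 32.9 = -2.75.
Midpoints: P̄ = 31.52, Q̄ = 2022.0.
ε = (ΔQ/ΔP)(P̄/Q̄) = (462/-2.75)(31.52/2022.0).

-2.619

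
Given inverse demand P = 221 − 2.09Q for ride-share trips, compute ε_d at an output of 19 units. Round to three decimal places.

-4.565

At Q = 19, P = 221 − 2.09(19) = 181.29.
dP/dQ = −2.09, so dQ/dP = 1/(−2.09) = -0.478.
ε = (dQ/dP)(P/Q) = (-0.478)(181.29/19).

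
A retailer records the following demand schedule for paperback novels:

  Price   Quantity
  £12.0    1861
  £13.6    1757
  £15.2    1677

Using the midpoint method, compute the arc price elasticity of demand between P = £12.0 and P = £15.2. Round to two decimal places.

-0.44

At P = 12.0, Q = 1861; at P = 15.2, Q = 1677.
ΔQ = -184, ΔP = 3.2. Midpoints: P̄ = 13.60, Q̄ = 1769.0.
ε = (ΔQ/ΔP)(P̄/Q̄) = (-184/3.2)(13.60/1769.0).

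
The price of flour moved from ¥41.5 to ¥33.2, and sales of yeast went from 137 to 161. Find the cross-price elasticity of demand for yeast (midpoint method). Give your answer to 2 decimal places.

-0.72

ΔQ_x = 161 − 137 = 24; ΔP_y = 33.2 − 41.5 = -8.3.
Midpoints: P̄_y = 37.35, Q̄_x = 149.0.
ε_xy = (ΔQ_x/ΔP_y)(P̄_y/Q̄_x) = (24/-8.3)(37.35/149.0).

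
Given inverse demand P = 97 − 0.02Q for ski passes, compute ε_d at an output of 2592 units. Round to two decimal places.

-0.87

At Q = 2592, P = 97 − 0.02(2592) = 45.16.
dP/dQ = −0.02, so dQ/dP = 1/(−0.02) = -50.000.
ε = (dQ/dP)(P/Q) = (-50.000)(45.16/2592).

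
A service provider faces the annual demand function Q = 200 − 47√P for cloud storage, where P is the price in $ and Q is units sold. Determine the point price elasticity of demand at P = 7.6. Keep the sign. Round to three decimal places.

At P = 7.6, Q = 70.430.
dQ/dP = −47/(2√P) = -8.524.
ε = (dQ/dP)(P/Q) = (-8.524)(7.6/70.430).
|ε| < 1, so demand is inelastic at this price.

-0.920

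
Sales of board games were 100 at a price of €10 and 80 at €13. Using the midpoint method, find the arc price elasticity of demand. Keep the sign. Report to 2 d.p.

-0.85

ΔQ = 80 − 100 = -20; ΔP = 13 − 10 = 3.
Midpoints: P̄ = 11.50, Q̄ = 90.0.
ε = (ΔQ/ΔP)(P̄/Q̄) = (-20/3)(11.50/90.0).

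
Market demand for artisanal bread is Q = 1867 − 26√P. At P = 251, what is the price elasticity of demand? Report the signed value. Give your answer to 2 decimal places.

-0.14

At P = 251, Q = 1455.083.
dQ/dP = −26/(2√P) = -0.821.
ε = (dQ/dP)(P/Q) = (-0.821)(251/1455.083).
|ε| < 1, so demand is inelastic at this price.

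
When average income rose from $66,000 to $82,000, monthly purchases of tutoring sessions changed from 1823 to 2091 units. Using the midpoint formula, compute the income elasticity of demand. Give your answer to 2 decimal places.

ΔQ = 268, ΔI = 16000. Midpoints: Ī = 74,000, Q̄ = 1957.0.
ε_I = (ΔQ/ΔI)(Ī/Q̄) = (268/16000)(74000/1957.0).

0.63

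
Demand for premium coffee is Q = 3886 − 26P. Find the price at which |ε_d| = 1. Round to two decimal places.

74.73

For linear demand Q = a − bP, ε = −bP/(a − bP). |ε| = 1 when bP = a − bP, i.e. P = a/(2b).
P = 3886/(2·26) = 3886/52 = 74.7308.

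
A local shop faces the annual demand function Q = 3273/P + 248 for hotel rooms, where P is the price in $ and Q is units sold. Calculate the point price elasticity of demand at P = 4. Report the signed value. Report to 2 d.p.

-0.77

At P = 4, Q = 1066.250.
dQ/dP = −3273/P² = -204.562.
ε = (dQ/dP)(P/Q) = (-204.562)(4/1066.250).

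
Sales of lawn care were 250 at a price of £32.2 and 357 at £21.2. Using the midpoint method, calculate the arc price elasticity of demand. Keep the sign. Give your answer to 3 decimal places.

ΔQ = 357 − 250 = 107; ΔP = 21.2 − 32.2 = -11.0.
Midpoints: P̄ = 26.70, Q̄ = 303.5.
ε = (ΔQ/ΔP)(P̄/Q̄) = (107/-11.0)(26.70/303.5).

-0.856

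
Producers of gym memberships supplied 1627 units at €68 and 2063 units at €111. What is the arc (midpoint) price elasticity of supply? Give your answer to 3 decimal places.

0.492

ΔQ = 2063 − 1627 = 436; ΔP = 111 − 68 = 43.
Midpoints: P̄ = 89.50, Q̄ = 1845.0.
ε_s = (ΔQ/ΔP)(P̄/Q̄) = (436/43)(89.50/1845.0).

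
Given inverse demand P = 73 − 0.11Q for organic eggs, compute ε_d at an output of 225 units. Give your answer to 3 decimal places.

At Q = 225, P = 73 − 0.11(225) = 48.25.
dP/dQ = −0.11, so dQ/dP = 1/(−0.11) = -9.091.
ε = (dQ/dP)(P/Q) = (-9.091)(48.25/225).

-1.949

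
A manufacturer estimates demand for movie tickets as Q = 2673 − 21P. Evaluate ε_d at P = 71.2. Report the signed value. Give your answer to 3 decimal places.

At P = 71.2, Q = 1177.800.
dQ/dP = −21.
ε = (dQ/dP)(P/Q) = (-21)(71.2/1177.800).
|ε| > 1, so demand is elastic at this price.

-1.269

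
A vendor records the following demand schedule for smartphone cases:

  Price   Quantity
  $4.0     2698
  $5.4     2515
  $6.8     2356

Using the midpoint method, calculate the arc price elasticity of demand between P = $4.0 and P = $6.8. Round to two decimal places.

At P = 4.0, Q = 2698; at P = 6.8, Q = 2356.
ΔQ = -342, ΔP = 2.8. Midpoints: P̄ = 5.40, Q̄ = 2527.0.
ε = (ΔQ/ΔP)(P̄/Q̄) = (-342/2.8)(5.40/2527.0).

-0.26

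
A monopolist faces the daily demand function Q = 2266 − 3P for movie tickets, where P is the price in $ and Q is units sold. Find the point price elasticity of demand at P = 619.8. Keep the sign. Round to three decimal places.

At P = 619.8, Q = 406.600.
dQ/dP = −3.
ε = (dQ/dP)(P/Q) = (-3)(619.8/406.600).

-4.573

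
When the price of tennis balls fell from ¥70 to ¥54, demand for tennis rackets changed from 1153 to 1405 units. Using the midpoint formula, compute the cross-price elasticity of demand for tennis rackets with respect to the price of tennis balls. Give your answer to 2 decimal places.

-0.76

ΔQ_x = 1405 − 1153 = 252; ΔP_y = 54 − 70 = -16.
Midpoints: P̄_y = 62.00, Q̄_x = 1279.0.
ε_xy = (ΔQ_x/ΔP_y)(P̄_y/Q̄_x) = (252/-16)(62.00/1279.0).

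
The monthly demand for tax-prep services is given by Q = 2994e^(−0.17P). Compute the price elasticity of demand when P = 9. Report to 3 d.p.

-1.530

At P = 9, Q = 648.308.
dQ/dP = −0.17·2994e^(−0.17P) = −0.17Q = -110.212.
ε = (dQ/dP)(P/Q) = (-110.212)(9/648.308).
|ε| > 1, so demand is elastic at this price.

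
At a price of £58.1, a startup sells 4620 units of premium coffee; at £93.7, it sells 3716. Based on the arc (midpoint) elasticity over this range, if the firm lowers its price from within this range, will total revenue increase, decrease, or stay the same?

Arc ε = (-904/35.6)(75.90/4168.0) ≈ -0.462.
|ε| = 0.46 < 1, so demand is inelastic. A price cut therefore reduces total revenue.

decrease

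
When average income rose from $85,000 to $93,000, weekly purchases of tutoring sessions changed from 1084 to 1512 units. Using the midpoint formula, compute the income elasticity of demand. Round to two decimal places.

3.67

ΔQ = 428, ΔI = 8000. Midpoints: Ī = 89,000, Q̄ = 1298.0.
ε_I = (ΔQ/ΔI)(Ī/Q̄) = (428/8000)(89000/1298.0).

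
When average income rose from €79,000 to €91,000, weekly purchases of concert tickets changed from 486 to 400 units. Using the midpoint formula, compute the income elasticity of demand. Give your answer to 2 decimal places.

ΔQ = -86, ΔI = 12000. Midpoints: Ī = 85,000, Q̄ = 443.0.
ε_I = (ΔQ/ΔI)(Ī/Q̄) = (-86/12000)(85000/443.0).

-1.38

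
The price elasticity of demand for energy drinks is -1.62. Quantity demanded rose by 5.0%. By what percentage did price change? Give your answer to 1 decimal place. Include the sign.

-3.1%

%ΔP ≈ %ΔQ / ε = (5.0%)/(-1.62) = -3.09%.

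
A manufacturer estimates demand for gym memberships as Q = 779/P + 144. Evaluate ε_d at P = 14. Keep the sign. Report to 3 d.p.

-0.279

At P = 14, Q = 199.643.
dQ/dP = −779/P² = -3.974.
ε = (dQ/dP)(P/Q) = (-3.974)(14/199.643).
|ε| < 1, so demand is inelastic at this price.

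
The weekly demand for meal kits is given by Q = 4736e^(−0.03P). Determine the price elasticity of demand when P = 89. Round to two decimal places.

-2.67

At P = 89, Q = 327.979.
dQ/dP = −0.03·4736e^(−0.03P) = −0.03Q = -9.839.
ε = (dQ/dP)(P/Q) = (-9.839)(89/327.979).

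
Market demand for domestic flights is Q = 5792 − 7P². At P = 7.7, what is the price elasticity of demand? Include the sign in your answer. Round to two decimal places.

At P = 7.7, Q = 5376.970.
dQ/dP = −14P = -107.800.
ε = (dQ/dP)(P/Q) = (-107.800)(7.7/5376.970).

-0.15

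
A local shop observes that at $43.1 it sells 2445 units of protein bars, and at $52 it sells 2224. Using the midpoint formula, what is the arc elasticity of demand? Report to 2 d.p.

ΔQ = 2224 − 2445 = -221; ΔP = 52 − 43.1 = 8.9.
Midpoints: P̄ = 47.55, Q̄ = 2334.5.
ε = (ΔQ/ΔP)(P̄/Q̄) = (-221/8.9)(47.55/2334.5).

-0.51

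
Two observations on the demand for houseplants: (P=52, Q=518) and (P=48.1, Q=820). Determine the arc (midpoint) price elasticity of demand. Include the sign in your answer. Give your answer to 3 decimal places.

-5.793

ΔQ = 820 − 518 = 302; ΔP = 48.1 − 52 = -3.9.
Midpoints: P̄ = 50.05, Q̄ = 669.0.
ε = (ΔQ/ΔP)(P̄/Q̄) = (302/-3.9)(50.05/669.0).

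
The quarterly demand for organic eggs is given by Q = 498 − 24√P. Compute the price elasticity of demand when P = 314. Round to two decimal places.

-2.92

At P = 314, Q = 72.719.
dQ/dP = −24/(2√P) = -0.677.
ε = (dQ/dP)(P/Q) = (-0.677)(314/72.719).
|ε| > 1, so demand is elastic at this price.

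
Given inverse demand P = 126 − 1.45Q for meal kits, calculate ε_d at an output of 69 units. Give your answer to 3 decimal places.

-0.259

At Q = 69, P = 126 − 1.45(69) = 25.95.
dP/dQ = −1.45, so dQ/dP = 1/(−1.45) = -0.690.
ε = (dQ/dP)(P/Q) = (-0.690)(25.95/69).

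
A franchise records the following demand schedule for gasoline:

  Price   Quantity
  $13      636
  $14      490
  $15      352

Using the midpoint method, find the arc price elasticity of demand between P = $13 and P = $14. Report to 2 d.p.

At P = 13, Q = 636; at P = 14, Q = 490.
ΔQ = -146, ΔP = 1. Midpoints: P̄ = 13.50, Q̄ = 563.0.
ε = (ΔQ/ΔP)(P̄/Q̄) = (-146/1)(13.50/563.0).

-3.50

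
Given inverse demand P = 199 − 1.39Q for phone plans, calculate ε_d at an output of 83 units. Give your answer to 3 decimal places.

-0.725

At Q = 83, P = 199 − 1.39(83) = 83.63.
dP/dQ = −1.39, so dQ/dP = 1/(−1.39) = -0.719.
ε = (dQ/dP)(P/Q) = (-0.719)(83.63/83).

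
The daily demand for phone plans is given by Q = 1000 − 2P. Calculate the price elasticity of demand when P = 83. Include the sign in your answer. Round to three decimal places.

-0.199

At P = 83, Q = 834.
dQ/dP = −2.
ε = (dQ/dP)(P/Q) = (-2)(83/834).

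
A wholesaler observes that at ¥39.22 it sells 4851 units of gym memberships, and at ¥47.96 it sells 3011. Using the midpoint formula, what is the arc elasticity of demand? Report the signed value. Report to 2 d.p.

ΔQ = 3011 − 4851 = -1840; ΔP = 47.96 − 39.22 = 8.74.
Midpoints: P̄ = 43.59, Q̄ = 3931.0.
ε = (ΔQ/ΔP)(P̄/Q̄) = (-1840/8.74)(43.59/3931.0).

-2.33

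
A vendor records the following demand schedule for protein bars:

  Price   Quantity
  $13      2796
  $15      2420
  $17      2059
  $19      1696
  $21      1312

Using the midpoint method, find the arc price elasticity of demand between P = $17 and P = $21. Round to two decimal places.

-2.11

At P = 17, Q = 2059; at P = 21, Q = 1312.
ΔQ = -747, ΔP = 4. Midpoints: P̄ = 19.00, Q̄ = 1685.5.
ε = (ΔQ/ΔP)(P̄/Q̄) = (-747/4)(19.00/1685.5).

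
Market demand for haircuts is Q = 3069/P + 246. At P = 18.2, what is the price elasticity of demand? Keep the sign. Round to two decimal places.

At P = 18.2, Q = 414.626.
dQ/dP = −3069/P² = -9.265.
ε = (dQ/dP)(P/Q) = (-9.265)(18.2/414.626).

-0.41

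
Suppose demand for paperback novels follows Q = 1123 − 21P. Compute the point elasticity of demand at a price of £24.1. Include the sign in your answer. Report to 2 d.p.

-0.82

At P = 24.1, Q = 616.900.
dQ/dP = −21.
ε = (dQ/dP)(P/Q) = (-21)(24.1/616.900).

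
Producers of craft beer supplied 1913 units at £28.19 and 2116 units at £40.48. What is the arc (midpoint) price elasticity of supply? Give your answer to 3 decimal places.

ΔQ = 2116 − 1913 = 203; ΔP = 40.48 − 28.19 = 12.29.
Midpoints: P̄ = 34.34, Q̄ = 2014.5.
ε_s = (ΔQ/ΔP)(P̄/Q̄) = (203/12.29)(34.34/2014.5).

0.282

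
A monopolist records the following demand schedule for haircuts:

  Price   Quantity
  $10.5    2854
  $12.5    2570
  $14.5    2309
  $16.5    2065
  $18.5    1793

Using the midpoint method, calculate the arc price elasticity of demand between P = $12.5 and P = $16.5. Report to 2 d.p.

At P = 12.5, Q = 2570; at P = 16.5, Q = 2065.
ΔQ = -505, ΔP = 4.0. Midpoints: P̄ = 14.50, Q̄ = 2317.5.
ε = (ΔQ/ΔP)(P̄/Q̄) = (-505/4.0)(14.50/2317.5).

-0.79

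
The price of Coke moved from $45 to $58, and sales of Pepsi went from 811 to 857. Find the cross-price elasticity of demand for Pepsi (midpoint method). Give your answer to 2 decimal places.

ΔQ_x = 857 − 811 = 46; ΔP_y = 58 − 45 = 13.
Midpoints: P̄_y = 51.50, Q̄_x = 834.0.
ε_xy = (ΔQ_x/ΔP_y)(P̄_y/Q̄_x) = (46/13)(51.50/834.0).

0.22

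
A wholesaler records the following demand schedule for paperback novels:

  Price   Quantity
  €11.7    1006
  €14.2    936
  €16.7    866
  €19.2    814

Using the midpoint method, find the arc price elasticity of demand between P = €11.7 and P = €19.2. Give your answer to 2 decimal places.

-0.43

At P = 11.7, Q = 1006; at P = 19.2, Q = 814.
ΔQ = -192, ΔP = 7.5. Midpoints: P̄ = 15.45, Q̄ = 910.0.
ε = (ΔQ/ΔP)(P̄/Q̄) = (-192/7.5)(15.45/910.0).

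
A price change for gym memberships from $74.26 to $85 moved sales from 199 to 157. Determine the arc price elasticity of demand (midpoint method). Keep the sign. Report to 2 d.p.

ΔQ = 157 − 199 = -42; ΔP = 85 − 74.26 = 10.74.
Midpoints: P̄ = 79.63, Q̄ = 178.0.
ε = (ΔQ/ΔP)(P̄/Q̄) = (-42/10.74)(79.63/178.0).

-1.75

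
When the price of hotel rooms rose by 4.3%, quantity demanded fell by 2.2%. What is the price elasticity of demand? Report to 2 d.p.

-0.51

ε = %ΔQ / %ΔP = (-2.2)/(4.3) = -0.512.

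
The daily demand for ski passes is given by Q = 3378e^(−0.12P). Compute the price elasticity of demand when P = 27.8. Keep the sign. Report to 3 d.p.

At P = 27.8, Q = 120.186.
dQ/dP = −0.12·3378e^(−0.12P) = −0.12Q = -14.422.
ε = (dQ/dP)(P/Q) = (-14.422)(27.8/120.186).

-3.336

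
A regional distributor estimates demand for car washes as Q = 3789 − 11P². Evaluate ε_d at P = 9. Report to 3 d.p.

-0.615

At P = 9, Q = 2898.
dQ/dP = −22P = -198.
ε = (dQ/dP)(P/Q) = (-198)(9/2898).
|ε| < 1, so demand is inelastic at this price.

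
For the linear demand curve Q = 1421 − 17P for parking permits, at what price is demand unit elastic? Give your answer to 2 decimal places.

41.79

For linear demand Q = a − bP, ε = −bP/(a − bP). |ε| = 1 when bP = a − bP, i.e. P = a/(2b).
P = 1421/(2·17) = 1421/34 = 41.7941.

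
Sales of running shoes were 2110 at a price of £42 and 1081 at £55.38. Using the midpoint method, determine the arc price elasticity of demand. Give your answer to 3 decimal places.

-2.347

ΔQ = 1081 − 2110 = -1029; ΔP = 55.38 − 42 = 13.38.
Midpoints: P̄ = 48.69, Q̄ = 1595.5.
ε = (ΔQ/ΔP)(P̄/Q̄) = (-1029/13.38)(48.69/1595.5).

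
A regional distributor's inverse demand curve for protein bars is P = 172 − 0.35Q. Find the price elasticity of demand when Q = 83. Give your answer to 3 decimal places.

At Q = 83, P = 172 − 0.35(83) = 142.95.
dP/dQ = −0.35, so dQ/dP = 1/(−0.35) = -2.857.
ε = (dQ/dP)(P/Q) = (-2.857)(142.95/83).

-4.921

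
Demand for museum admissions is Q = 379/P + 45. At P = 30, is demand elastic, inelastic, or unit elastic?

Q = 57.633, dQ/dP = -0.421.
ε = (dQ/dP)(P/Q) ≈ -0.219.
|ε| = 0.22 < 1.

inelastic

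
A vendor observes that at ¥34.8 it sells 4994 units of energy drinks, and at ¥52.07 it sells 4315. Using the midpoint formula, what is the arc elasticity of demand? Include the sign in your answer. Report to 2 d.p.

-0.37

ΔQ = 4315 − 4994 = -679; ΔP = 52.07 − 34.8 = 17.27.
Midpoints: P̄ = 43.44, Q̄ = 4654.5.
ε = (ΔQ/ΔP)(P̄/Q̄) = (-679/17.27)(43.44/4654.5).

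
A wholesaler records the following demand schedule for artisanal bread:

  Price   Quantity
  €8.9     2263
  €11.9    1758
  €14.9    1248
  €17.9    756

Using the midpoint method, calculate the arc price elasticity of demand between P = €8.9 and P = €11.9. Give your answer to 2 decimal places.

-0.87

At P = 8.9, Q = 2263; at P = 11.9, Q = 1758.
ΔQ = -505, ΔP = 3.0. Midpoints: P̄ = 10.40, Q̄ = 2010.5.
ε = (ΔQ/ΔP)(P̄/Q̄) = (-505/3.0)(10.40/2010.5).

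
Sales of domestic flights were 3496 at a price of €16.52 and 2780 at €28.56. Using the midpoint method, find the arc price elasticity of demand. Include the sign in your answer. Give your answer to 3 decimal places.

-0.427

ΔQ = 2780 − 3496 = -716; ΔP = 28.56 − 16.52 = 12.04.
Midpoints: P̄ = 22.54, Q̄ = 3138.0.
ε = (ΔQ/ΔP)(P̄/Q̄) = (-716/12.04)(22.54/3138.0).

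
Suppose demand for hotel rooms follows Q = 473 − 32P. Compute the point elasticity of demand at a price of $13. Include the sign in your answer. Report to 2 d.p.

At P = 13, Q = 57.
dQ/dP = −32.
ε = (dQ/dP)(P/Q) = (-32)(13/57).
|ε| > 1, so demand is elastic at this price.

-7.30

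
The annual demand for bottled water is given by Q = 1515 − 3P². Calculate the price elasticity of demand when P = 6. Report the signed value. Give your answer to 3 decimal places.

At P = 6, Q = 1407.
dQ/dP = −6P = -36.
ε = (dQ/dP)(P/Q) = (-36)(6/1407).

-0.154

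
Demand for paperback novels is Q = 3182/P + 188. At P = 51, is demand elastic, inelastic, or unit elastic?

inelastic

Q = 250.392, dQ/dP = -1.223.
ε = (dQ/dP)(P/Q) ≈ -0.249.
|ε| = 0.25 < 1.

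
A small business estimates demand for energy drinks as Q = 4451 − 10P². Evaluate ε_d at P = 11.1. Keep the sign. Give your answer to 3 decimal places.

At P = 11.1, Q = 3218.900.
dQ/dP = −20P = -222.
ε = (dQ/dP)(P/Q) = (-222)(11.1/3218.900).
|ε| < 1, so demand is inelastic at this price.

-0.766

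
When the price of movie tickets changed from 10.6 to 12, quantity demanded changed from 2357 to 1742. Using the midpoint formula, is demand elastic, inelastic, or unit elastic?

elastic

Arc ε ≈ -2.422.
|ε| = 2.42 > 1.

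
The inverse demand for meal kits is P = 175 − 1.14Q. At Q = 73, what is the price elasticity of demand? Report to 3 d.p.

At Q = 73, P = 175 − 1.14(73) = 91.78.
dP/dQ = −1.14, so dQ/dP = 1/(−1.14) = -0.877.
ε = (dQ/dP)(P/Q) = (-0.877)(91.78/73).

-1.103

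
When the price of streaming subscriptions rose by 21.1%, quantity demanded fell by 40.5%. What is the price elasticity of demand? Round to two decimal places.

ε = %ΔQ / %ΔP = (-40.5)/(21.1) = -1.919.

-1.92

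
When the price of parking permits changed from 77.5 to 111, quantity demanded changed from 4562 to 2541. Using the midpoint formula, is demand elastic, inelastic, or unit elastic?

elastic

Arc ε ≈ -1.601.
|ε| = 1.60 > 1.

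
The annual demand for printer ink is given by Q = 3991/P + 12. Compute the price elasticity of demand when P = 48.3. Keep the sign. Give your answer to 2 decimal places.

At P = 48.3, Q = 94.629.
dQ/dP = −3991/P² = -1.711.
ε = (dQ/dP)(P/Q) = (-1.711)(48.3/94.629).
|ε| < 1, so demand is inelastic at this price.

-0.87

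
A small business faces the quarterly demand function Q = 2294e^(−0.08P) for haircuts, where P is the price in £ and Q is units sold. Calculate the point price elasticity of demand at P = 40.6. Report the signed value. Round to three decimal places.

-3.248

At P = 40.6, Q = 89.126.
dQ/dP = −0.08·2294e^(−0.08P) = −0.08Q = -7.130.
ε = (dQ/dP)(P/Q) = (-7.130)(40.6/89.126).
|ε| > 1, so demand is elastic at this price.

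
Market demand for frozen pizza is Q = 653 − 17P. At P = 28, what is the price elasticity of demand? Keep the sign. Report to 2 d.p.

At P = 28, Q = 177.
dQ/dP = −17.
ε = (dQ/dP)(P/Q) = (-17)(28/177).

-2.69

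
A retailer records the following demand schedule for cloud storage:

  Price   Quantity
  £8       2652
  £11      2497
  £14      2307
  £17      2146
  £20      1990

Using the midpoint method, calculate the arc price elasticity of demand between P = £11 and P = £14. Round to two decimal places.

At P = 11, Q = 2497; at P = 14, Q = 2307.
ΔQ = -190, ΔP = 3. Midpoints: P̄ = 12.50, Q̄ = 2402.0.
ε = (ΔQ/ΔP)(P̄/Q̄) = (-190/3)(12.50/2402.0).

-0.33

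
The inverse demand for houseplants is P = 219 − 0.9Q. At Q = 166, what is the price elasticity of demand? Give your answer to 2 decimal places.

At Q = 166, P = 219 − 0.9(166) = 69.60.
dP/dQ = −0.9, so dQ/dP = 1/(−0.9) = -1.111.
ε = (dQ/dP)(P/Q) = (-1.111)(69.60/166).

-0.47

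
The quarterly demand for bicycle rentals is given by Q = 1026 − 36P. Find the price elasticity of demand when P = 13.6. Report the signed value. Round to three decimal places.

At P = 13.6, Q = 536.400.
dQ/dP = −36.
ε = (dQ/dP)(P/Q) = (-36)(13.6/536.400).

-0.913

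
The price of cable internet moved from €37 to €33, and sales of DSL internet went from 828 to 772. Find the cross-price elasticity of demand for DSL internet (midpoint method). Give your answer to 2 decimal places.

0.61

ΔQ_x = 772 − 828 = -56; ΔP_y = 33 − 37 = -4.
Midpoints: P̄_y = 35.00, Q̄_x = 800.0.
ε_xy = (ΔQ_x/ΔP_y)(P̄_y/Q̄_x) = (-56/-4)(35.00/800.0).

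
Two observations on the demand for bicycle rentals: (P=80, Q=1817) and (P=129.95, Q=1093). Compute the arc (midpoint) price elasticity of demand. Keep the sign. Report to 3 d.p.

-1.046

ΔQ = 1093 − 1817 = -724; ΔP = 129.95 − 80 = 49.95.
Midpoints: P̄ = 104.97, Q̄ = 1455.0.
ε = (ΔQ/ΔP)(P̄/Q̄) = (-724/49.95)(104.97/1455.0).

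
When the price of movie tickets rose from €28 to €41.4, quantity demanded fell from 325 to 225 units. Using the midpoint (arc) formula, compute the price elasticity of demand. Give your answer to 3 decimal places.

-0.942

ΔQ = 225 − 325 = -100; ΔP = 41.4 − 28 = 13.4.
Midpoints: P̄ = 34.70, Q̄ = 275.0.
ε = (ΔQ/ΔP)(P̄/Q̄) = (-100/13.4)(34.70/275.0).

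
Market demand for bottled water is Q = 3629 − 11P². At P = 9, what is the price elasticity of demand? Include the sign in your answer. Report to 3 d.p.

-0.651

At P = 9, Q = 2738.
dQ/dP = −22P = -198.
ε = (dQ/dP)(P/Q) = (-198)(9/2738).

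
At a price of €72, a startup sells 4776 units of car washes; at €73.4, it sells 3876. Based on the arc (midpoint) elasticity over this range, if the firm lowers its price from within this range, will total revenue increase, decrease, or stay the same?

Arc ε = (-900/1.4)(72.70/4326.0) ≈ -10.803.
|ε| = 10.80 > 1, so demand is elastic. A price cut therefore raises total revenue.

increase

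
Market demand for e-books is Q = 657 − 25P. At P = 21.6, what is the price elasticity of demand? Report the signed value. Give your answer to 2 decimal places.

-4.62

At P = 21.6, Q = 117.
dQ/dP = −25.
ε = (dQ/dP)(P/Q) = (-25)(21.6/117).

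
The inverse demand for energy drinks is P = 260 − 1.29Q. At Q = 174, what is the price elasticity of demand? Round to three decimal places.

-0.158

At Q = 174, P = 260 − 1.29(174) = 35.54.
dP/dQ = −1.29, so dQ/dP = 1/(−1.29) = -0.775.
ε = (dQ/dP)(P/Q) = (-0.775)(35.54/174).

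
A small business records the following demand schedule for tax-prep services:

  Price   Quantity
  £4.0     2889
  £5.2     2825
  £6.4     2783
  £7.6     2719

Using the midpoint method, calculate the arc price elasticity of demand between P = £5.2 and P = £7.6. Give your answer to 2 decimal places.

-0.10

At P = 5.2, Q = 2825; at P = 7.6, Q = 2719.
ΔQ = -106, ΔP = 2.4. Midpoints: P̄ = 6.40, Q̄ = 2772.0.
ε = (ΔQ/ΔP)(P̄/Q̄) = (-106/2.4)(6.40/2772.0).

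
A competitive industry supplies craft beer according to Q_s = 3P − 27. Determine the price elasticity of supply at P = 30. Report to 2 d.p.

At P = 30, Q_s = 63.
dQ_s/dP = 3.
ε_s = (dQ_s/dP)(P/Q_s) = (3)(30/63).

1.43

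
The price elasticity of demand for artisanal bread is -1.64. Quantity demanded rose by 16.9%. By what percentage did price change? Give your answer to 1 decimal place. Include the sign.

-10.3%

%ΔP ≈ %ΔQ / ε = (16.9%)/(-1.64) = -10.30%.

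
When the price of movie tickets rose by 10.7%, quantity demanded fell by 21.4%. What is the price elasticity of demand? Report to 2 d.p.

-2.00

ε = %ΔQ / %ΔP = (-21.4)/(10.7) = -2.000.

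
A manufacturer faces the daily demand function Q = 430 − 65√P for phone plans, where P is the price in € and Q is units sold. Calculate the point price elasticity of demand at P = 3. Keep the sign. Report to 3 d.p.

-0.177

At P = 3, Q = 317.417.
dQ/dP = −65/(2√P) = -18.764.
ε = (dQ/dP)(P/Q) = (-18.764)(3/317.417).
|ε| < 1, so demand is inelastic at this price.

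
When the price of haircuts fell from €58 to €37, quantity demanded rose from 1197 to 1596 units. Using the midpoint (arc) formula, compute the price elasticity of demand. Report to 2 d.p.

-0.65

ΔQ = 1596 − 1197 = 399; ΔP = 37 − 58 = -21.
Midpoints: P̄ = 47.50, Q̄ = 1396.5.
ε = (ΔQ/ΔP)(P̄/Q̄) = (399/-21)(47.50/1396.5).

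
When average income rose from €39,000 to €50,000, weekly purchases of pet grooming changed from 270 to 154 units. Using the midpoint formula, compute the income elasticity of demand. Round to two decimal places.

-2.21

ΔQ = -116, ΔI = 11000. Midpoints: Ī = 44,500, Q̄ = 212.0.
ε_I = (ΔQ/ΔI)(Ī/Q̄) = (-116/11000)(44500/212.0).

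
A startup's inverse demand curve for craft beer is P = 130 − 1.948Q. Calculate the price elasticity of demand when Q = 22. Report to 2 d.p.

-2.03

At Q = 22, P = 130 − 1.948(22) = 87.14.
dP/dQ = −1.948, so dQ/dP = 1/(−1.948) = -0.513.
ε = (dQ/dP)(P/Q) = (-0.513)(87.14/22).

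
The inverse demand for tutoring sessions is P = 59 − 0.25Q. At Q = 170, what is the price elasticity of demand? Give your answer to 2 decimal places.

-0.39

At Q = 170, P = 59 − 0.25(170) = 16.50.
dP/dQ = −0.25, so dQ/dP = 1/(−0.25) = -4.000.
ε = (dQ/dP)(P/Q) = (-4.000)(16.50/170).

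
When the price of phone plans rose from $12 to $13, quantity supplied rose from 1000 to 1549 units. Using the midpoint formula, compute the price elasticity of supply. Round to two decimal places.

ΔQ = 1549 − 1000 = 549; ΔP = 13 − 12 = 1.
Midpoints: P̄ = 12.50, Q̄ = 1274.5.
ε_s = (ΔQ/ΔP)(P̄/Q̄) = (549/1)(12.50/1274.5).

5.38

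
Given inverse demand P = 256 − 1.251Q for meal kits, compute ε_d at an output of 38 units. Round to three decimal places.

-4.385

At Q = 38, P = 256 − 1.251(38) = 208.46.
dP/dQ = −1.251, so dQ/dP = 1/(−1.251) = -0.799.
ε = (dQ/dP)(P/Q) = (-0.799)(208.46/38).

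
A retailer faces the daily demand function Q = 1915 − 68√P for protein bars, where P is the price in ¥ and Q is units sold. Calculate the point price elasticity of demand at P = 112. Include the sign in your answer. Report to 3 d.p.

At P = 112, Q = 1195.356.
dQ/dP = −68/(2√P) = -3.213.
ε = (dQ/dP)(P/Q) = (-3.213)(112/1195.356).
|ε| < 1, so demand is inelastic at this price.

-0.301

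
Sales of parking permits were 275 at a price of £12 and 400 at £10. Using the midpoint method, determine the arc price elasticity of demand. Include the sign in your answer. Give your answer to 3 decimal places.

-2.037

ΔQ = 400 − 275 = 125; ΔP = 10 − 12 = -2.
Midpoints: P̄ = 11.00, Q̄ = 337.5.
ε = (ΔQ/ΔP)(P̄/Q̄) = (125/-2)(11.00/337.5).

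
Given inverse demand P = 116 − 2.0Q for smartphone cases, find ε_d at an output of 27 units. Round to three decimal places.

At Q = 27, P = 116 − 2.0(27) = 62.00.
dP/dQ = −2.0, so dQ/dP = 1/(−2.0) = -0.500.
ε = (dQ/dP)(P/Q) = (-0.500)(62.00/27).

-1.148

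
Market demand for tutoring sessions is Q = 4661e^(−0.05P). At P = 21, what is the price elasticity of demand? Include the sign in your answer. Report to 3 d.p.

-1.050

At P = 21, Q = 1631.060.
dQ/dP = −0.05·4661e^(−0.05P) = −0.05Q = -81.553.
ε = (dQ/dP)(P/Q) = (-81.553)(21/1631.060).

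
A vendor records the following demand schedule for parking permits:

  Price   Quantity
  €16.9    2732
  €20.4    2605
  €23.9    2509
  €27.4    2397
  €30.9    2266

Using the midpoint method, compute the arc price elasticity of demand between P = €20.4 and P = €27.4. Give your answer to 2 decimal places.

-0.28

At P = 20.4, Q = 2605; at P = 27.4, Q = 2397.
ΔQ = -208, ΔP = 7.0. Midpoints: P̄ = 23.90, Q̄ = 2501.0.
ε = (ΔQ/ΔP)(P̄/Q̄) = (-208/7.0)(23.90/2501.0).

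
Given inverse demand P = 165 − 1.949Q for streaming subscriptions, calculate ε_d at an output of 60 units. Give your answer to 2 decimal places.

-0.41

At Q = 60, P = 165 − 1.949(60) = 48.06.
dP/dQ = −1.949, so dQ/dP = 1/(−1.949) = -0.513.
ε = (dQ/dP)(P/Q) = (-0.513)(48.06/60).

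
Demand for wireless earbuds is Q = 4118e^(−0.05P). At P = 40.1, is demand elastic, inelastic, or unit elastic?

Q = 554.531, dQ/dP = -27.727.
ε = (dQ/dP)(P/Q) ≈ -2.005.
|ε| = 2.00 > 1.

elastic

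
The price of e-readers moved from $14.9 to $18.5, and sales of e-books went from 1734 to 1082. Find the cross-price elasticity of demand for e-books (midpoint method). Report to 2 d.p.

ΔQ_x = 1082 − 1734 = -652; ΔP_y = 18.5 − 14.9 = 3.6.
Midpoints: P̄_y = 16.70, Q̄_x = 1408.0.
ε_xy = (ΔQ_x/ΔP_y)(P̄_y/Q̄_x) = (-652/3.6)(16.70/1408.0).
ε_xy < 0, so the goods are complements.

-2.15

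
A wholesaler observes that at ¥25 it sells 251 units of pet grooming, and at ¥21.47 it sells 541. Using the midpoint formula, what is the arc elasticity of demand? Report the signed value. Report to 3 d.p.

ΔQ = 541 − 251 = 290; ΔP = 21.47 − 25 = -3.53.
Midpoints: P̄ = 23.23, Q̄ = 396.0.
ε = (ΔQ/ΔP)(P̄/Q̄) = (290/-3.53)(23.23/396.0).

-4.820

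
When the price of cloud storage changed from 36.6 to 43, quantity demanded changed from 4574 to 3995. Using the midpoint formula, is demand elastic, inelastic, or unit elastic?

Arc ε ≈ -0.840.
|ε| = 0.84 < 1.

inelastic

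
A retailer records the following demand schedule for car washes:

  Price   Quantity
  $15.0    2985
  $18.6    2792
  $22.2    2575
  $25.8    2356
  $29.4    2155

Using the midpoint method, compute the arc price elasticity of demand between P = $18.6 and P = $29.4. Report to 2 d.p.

-0.57

At P = 18.6, Q = 2792; at P = 29.4, Q = 2155.
ΔQ = -637, ΔP = 10.8. Midpoints: P̄ = 24.00, Q̄ = 2473.5.
ε = (ΔQ/ΔP)(P̄/Q̄) = (-637/10.8)(24.00/2473.5).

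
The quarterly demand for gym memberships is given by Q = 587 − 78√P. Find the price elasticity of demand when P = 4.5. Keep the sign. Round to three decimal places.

-0.196

At P = 4.5, Q = 421.537.
dQ/dP = −78/(2√P) = -18.385.
ε = (dQ/dP)(P/Q) = (-18.385)(4.5/421.537).
|ε| < 1, so demand is inelastic at this price.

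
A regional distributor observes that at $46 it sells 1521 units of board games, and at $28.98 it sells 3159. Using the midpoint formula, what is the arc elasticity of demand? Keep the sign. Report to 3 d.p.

-1.542

ΔQ = 3159 − 1521 = 1638; ΔP = 28.98 − 46 = -17.02.
Midpoints: P̄ = 37.49, Q̄ = 2340.0.
ε = (ΔQ/ΔP)(P̄/Q̄) = (1638/-17.02)(37.49/2340.0).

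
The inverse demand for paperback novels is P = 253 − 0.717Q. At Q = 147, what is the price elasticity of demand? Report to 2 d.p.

-1.40

At Q = 147, P = 253 − 0.717(147) = 147.60.
dP/dQ = −0.717, so dQ/dP = 1/(−0.717) = -1.395.
ε = (dQ/dP)(P/Q) = (-1.395)(147.60/147).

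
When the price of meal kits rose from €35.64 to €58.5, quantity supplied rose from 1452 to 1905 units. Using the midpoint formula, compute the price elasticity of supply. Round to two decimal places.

0.56

ΔQ = 1905 − 1452 = 453; ΔP = 58.5 − 35.64 = 22.86.
Midpoints: P̄ = 47.07, Q̄ = 1678.5.
ε_s = (ΔQ/ΔP)(P̄/Q̄) = (453/22.86)(47.07/1678.5).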